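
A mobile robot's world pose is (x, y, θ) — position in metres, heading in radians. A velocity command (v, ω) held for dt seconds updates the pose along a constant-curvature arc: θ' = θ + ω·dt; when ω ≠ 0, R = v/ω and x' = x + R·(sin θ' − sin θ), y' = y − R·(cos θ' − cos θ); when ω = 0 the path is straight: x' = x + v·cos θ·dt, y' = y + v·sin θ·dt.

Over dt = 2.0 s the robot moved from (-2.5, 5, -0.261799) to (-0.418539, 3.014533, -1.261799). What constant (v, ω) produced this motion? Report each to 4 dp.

v = 1.5000, ω = -0.5000

Δθ = -1.261799 − -0.261799 = -1.000000
ω = Δθ/dt = -1.000000/2.0 = -0.5000
R = Δx/(sin θ' − sin θ) = -3.0000
v = R·ω = -3.0000·-0.5000 = 1.5000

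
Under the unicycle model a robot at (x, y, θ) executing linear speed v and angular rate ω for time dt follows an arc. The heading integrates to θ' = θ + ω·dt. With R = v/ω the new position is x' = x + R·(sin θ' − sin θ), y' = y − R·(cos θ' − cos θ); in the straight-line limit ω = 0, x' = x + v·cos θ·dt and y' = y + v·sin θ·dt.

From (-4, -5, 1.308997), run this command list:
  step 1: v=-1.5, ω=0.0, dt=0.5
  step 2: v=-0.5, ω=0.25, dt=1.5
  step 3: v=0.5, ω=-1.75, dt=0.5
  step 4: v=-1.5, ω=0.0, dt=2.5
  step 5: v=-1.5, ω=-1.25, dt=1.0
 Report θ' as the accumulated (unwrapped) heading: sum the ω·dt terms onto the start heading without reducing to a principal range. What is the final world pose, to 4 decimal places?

step 1: θ'=1.3090 (straight) → pose (-4.1941, -5.7244, 1.3090)
step 2: θ'=1.6840 (R=-2.0000) → pose (-4.2495, -6.4680, 1.6840)
step 3: θ'=0.8090 (R=-0.2857) → pose (-4.1723, -6.2385, 0.8090)
step 4: θ'=0.8090 (straight) → pose (-6.7607, -8.9520, 0.8090)
step 5: θ'=-0.4410 (R=1.2000) → pose (-8.1412, -9.2089, -0.4410)

(-8.1412, -9.2089, -0.4410)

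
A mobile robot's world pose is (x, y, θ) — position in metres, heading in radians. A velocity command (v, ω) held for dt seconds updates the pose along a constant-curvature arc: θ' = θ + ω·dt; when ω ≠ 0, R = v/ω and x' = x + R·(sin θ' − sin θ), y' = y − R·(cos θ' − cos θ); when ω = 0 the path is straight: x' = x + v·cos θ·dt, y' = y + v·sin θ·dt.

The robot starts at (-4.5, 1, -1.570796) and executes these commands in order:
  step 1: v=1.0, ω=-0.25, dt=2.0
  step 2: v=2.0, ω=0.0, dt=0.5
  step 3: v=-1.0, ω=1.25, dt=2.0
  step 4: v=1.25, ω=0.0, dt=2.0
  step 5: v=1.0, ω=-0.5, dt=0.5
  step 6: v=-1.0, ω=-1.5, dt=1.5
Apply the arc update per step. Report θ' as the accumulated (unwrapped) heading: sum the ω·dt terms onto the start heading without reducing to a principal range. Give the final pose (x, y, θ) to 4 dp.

step 1: θ'=-2.0708 (R=-4.0000) → pose (-4.9897, -0.9177, -2.0708)
step 2: θ'=-2.0708 (straight) → pose (-5.4691, -1.7953, -2.0708)
step 3: θ'=0.4292 (R=-0.8000) → pose (-6.5041, -0.6843, 0.4292)
step 4: θ'=0.4292 (straight) → pose (-4.2308, 0.3561, 0.4292)
step 5: θ'=0.1792 (R=-2.0000) → pose (-3.7550, 0.5054, 0.1792)
step 6: θ'=-2.0708 (R=0.6667) → pose (-4.4589, 1.4810, -2.0708)

(-4.4589, 1.4810, -2.0708)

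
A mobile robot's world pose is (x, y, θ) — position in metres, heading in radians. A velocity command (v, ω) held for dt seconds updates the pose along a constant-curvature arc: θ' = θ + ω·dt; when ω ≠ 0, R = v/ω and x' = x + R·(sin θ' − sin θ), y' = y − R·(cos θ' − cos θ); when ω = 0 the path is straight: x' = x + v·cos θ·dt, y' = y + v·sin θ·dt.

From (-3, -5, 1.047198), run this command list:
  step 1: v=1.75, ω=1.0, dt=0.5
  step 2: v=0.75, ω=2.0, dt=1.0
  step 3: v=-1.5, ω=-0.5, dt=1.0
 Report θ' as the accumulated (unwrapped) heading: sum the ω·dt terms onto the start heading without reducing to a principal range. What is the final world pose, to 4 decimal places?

(-1.8224, -3.5828, 3.0472)

step 1: θ'=1.5472 (R=1.7500) → pose (-2.7660, -4.1663, 1.5472)
step 2: θ'=3.5472 (R=0.3750) → pose (-3.2889, -3.8129, 3.5472)
step 3: θ'=3.0472 (R=3.0000) → pose (-1.8224, -3.5828, 3.0472)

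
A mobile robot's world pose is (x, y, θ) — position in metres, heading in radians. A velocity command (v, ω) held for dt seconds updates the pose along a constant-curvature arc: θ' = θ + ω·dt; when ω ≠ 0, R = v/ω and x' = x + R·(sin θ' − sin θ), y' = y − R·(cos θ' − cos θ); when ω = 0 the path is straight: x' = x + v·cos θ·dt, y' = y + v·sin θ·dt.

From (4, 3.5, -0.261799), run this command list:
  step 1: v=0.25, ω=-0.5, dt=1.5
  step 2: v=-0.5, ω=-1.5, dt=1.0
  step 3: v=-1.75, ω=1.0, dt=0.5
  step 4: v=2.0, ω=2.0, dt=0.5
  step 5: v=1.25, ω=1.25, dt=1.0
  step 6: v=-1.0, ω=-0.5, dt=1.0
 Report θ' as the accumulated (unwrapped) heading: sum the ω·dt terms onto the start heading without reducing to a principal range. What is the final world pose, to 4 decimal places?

step 1: θ'=-1.0118 (R=-0.5000) → pose (4.2945, 3.2822, -1.0118)
step 2: θ'=-2.5118 (R=0.3333) → pose (4.3808, 3.7284, -2.5118)
step 3: θ'=-2.0118 (R=-1.7500) → pose (4.9326, 4.3956, -2.0118)
step 4: θ'=-1.0118 (R=1.0000) → pose (4.9891, 3.4385, -1.0118)
step 5: θ'=0.2382 (R=1.0000) → pose (6.0729, 2.9970, 0.2382)
step 6: θ'=-0.2618 (R=2.0000) → pose (5.0833, 3.0087, -0.2618)

(5.0833, 3.0087, -0.2618)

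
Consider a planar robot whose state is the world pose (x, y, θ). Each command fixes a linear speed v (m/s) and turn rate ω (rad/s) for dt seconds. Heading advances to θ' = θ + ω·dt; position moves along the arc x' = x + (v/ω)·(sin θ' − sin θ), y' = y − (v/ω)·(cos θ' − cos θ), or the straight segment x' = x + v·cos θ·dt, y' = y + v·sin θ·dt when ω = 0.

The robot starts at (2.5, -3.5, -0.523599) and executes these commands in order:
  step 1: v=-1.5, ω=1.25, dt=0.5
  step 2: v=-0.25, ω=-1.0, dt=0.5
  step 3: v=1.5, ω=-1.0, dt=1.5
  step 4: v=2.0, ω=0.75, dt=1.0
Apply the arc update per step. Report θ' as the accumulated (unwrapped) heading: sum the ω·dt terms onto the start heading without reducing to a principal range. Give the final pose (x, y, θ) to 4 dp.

step 1: θ'=0.1014 (R=-1.2000) → pose (1.7785, -3.3454, 0.1014)
step 2: θ'=-0.3986 (R=0.2500) → pose (1.6562, -3.3271, -0.3986)
step 3: θ'=-1.8986 (R=-1.5000) → pose (2.4941, -5.1924, -1.8986)
step 4: θ'=-1.1486 (R=2.6667) → pose (2.5863, -7.1437, -1.1486)

(2.5863, -7.1437, -1.1486)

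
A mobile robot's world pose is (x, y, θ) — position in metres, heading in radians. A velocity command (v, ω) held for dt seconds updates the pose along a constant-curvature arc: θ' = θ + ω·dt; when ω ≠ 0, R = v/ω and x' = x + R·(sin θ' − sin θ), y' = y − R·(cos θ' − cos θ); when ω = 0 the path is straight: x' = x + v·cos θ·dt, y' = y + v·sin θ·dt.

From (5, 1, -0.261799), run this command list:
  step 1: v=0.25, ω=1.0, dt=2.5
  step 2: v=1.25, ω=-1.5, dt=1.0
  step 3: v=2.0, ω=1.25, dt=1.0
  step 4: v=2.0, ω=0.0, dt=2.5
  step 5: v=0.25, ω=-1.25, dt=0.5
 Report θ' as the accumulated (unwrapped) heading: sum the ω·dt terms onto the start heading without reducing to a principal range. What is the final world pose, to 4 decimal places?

step 1: θ'=2.2382 (R=0.2500) → pose (5.2611, 1.3962, 2.2382)
step 2: θ'=0.7382 (R=-0.8333) → pose (5.3548, 2.5284, 0.7382)
step 3: θ'=1.9882 (R=1.6000) → pose (5.7407, 4.3605, 1.9882)
step 4: θ'=1.9882 (straight) → pose (3.7137, 8.9312, 1.9882)
step 5: θ'=1.3632 (R=-0.2000) → pose (3.7009, 9.0535, 1.3632)

(3.7009, 9.0535, 1.3632)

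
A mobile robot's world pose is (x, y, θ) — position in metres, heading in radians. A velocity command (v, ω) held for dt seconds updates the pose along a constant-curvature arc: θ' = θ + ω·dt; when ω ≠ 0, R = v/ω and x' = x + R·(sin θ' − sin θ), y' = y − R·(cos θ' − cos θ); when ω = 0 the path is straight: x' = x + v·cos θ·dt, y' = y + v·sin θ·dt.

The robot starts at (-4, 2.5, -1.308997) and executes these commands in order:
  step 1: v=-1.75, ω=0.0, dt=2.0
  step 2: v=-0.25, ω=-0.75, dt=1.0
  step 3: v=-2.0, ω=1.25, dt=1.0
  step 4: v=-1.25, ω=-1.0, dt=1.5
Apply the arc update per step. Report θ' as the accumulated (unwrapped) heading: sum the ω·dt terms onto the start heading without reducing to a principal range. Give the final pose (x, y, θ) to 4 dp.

(-5.1537, 9.6822, -2.3090)

step 1: θ'=-1.3090 (straight) → pose (-4.9059, 5.8807, -1.3090)
step 2: θ'=-2.0590 (R=0.3333) → pose (-4.8783, 6.1234, -2.0590)
step 3: θ'=-0.8090 (R=-1.6000) → pose (-5.1336, 7.9782, -0.8090)
step 4: θ'=-2.3090 (R=1.2500) → pose (-5.1537, 9.6822, -2.3090)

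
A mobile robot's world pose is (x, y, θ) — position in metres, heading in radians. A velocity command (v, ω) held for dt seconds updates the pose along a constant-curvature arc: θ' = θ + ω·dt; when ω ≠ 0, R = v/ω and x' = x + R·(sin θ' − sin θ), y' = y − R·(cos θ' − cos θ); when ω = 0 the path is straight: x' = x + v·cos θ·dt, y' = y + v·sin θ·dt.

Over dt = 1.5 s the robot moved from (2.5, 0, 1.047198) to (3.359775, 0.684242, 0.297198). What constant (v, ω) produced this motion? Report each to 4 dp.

v = 0.7500, ω = -0.5000

Δθ = 0.297198 − 1.047198 = -0.750000
ω = Δθ/dt = -0.750000/1.5 = -0.5000
R = Δx/(sin θ' − sin θ) = -1.5000
v = R·ω = -1.5000·-0.5000 = 0.7500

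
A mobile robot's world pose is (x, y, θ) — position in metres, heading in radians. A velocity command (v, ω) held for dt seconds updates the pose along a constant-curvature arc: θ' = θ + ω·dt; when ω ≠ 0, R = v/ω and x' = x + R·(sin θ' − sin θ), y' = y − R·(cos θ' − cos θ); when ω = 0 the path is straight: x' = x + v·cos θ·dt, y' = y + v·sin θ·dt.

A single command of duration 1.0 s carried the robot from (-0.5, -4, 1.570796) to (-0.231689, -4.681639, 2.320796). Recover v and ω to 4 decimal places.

Δθ = 2.320796 − 1.570796 = 0.750000
ω = Δθ/dt = 0.750000/1.0 = 0.7500
R = −Δy/(cos θ' − cos θ) = -1.0000
v = R·ω = -1.0000·0.7500 = -0.7500

v = -0.7500, ω = 0.7500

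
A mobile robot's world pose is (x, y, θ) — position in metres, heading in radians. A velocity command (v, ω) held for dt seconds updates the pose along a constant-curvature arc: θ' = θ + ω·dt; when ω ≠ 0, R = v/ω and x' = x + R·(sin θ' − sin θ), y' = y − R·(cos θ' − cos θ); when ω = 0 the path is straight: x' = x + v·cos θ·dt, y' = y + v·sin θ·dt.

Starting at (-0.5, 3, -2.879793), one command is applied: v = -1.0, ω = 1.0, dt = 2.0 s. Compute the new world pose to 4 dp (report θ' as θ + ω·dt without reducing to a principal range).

(0.0118, 4.6032, -0.8798)

θ' = -2.8798 + 1.0·2.0 = -0.8798
R = v/ω = -1.0/1.0 = -1.0000
x' = -0.5 + -1.0000·(sin -0.8798 − sin -2.8798) = 0.0118
y' = 3 − -1.0000·(cos -0.8798 − cos -2.8798) = 4.6032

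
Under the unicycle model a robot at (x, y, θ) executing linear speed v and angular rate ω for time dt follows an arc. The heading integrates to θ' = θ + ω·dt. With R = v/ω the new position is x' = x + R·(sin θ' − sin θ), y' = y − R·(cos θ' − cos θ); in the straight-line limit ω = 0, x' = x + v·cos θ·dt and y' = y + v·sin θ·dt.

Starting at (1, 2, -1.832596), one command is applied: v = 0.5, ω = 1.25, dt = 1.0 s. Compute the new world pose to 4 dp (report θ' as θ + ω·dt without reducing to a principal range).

θ' = -1.8326 + 1.25·1.0 = -0.5826
R = v/ω = 0.5/1.25 = 0.4000
x' = 1 + 0.4000·(sin -0.5826 − sin -1.8326) = 1.1663
y' = 2 − 0.4000·(cos -0.5826 − cos -1.8326) = 1.5625

(1.1663, 1.5625, -0.5826)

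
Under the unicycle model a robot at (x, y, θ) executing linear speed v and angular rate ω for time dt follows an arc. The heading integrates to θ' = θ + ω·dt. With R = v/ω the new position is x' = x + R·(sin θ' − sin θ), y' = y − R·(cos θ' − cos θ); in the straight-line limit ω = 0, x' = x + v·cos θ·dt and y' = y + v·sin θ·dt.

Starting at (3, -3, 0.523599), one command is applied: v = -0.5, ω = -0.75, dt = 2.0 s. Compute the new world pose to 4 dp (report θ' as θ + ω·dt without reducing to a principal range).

θ' = 0.5236 + -0.75·2.0 = -0.9764
R = v/ω = -0.5/-0.75 = 0.6667
x' = 3 + 0.6667·(sin -0.9764 − sin 0.5236) = 2.1143
y' = -3 − 0.6667·(cos -0.9764 − cos 0.5236) = -2.7960

(2.1143, -2.7960, -0.9764)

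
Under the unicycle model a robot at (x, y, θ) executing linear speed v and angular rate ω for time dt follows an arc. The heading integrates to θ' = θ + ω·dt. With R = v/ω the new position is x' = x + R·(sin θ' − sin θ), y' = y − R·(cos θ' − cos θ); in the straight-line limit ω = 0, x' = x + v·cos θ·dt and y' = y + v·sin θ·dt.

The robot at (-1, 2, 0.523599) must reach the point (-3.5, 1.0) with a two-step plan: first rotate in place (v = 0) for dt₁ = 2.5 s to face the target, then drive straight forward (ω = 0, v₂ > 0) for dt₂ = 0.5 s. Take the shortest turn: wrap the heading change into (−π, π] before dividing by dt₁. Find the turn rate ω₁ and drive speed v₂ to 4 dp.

ω₁ = 1.1994, v₂ = 5.3852

heading to target = atan2(1−2, -3.5−-1) = -2.7611
Δθ = wrap(-2.7611 − 0.5236) = 2.9985; ω₁ = Δθ/dt₁ = 1.1994
distance = √((-3.5−-1)² + (1−2)²) = 2.6926; v₂ = distance/dt₂ = 5.3852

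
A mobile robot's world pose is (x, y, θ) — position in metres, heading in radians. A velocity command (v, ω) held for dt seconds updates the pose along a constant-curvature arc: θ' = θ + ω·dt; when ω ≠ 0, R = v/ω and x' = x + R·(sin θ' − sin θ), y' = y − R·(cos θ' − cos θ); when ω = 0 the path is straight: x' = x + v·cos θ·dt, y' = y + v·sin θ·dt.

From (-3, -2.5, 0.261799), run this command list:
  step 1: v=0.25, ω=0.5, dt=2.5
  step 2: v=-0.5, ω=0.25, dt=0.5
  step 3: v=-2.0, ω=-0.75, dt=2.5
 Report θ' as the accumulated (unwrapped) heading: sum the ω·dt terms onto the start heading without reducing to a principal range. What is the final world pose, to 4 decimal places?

step 1: θ'=1.5118 (R=0.5000) → pose (-2.6303, -2.0465, 1.5118)
step 2: θ'=1.6368 (R=-2.0000) → pose (-2.6294, -2.2964, 1.6368)
step 3: θ'=-0.2382 (R=2.6667) → pose (-5.9195, -5.0636, -0.2382)

(-5.9195, -5.0636, -0.2382)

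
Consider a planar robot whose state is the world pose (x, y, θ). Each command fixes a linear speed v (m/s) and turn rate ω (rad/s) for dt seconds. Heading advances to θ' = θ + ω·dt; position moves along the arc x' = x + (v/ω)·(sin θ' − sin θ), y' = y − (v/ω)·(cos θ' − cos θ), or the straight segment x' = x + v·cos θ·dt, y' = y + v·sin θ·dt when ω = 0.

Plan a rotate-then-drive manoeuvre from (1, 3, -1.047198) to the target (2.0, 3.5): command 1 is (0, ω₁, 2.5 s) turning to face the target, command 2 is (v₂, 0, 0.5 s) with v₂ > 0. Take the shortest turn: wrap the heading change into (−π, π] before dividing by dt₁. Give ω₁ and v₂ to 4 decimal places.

heading to target = atan2(3.5−3, 2−1) = 0.4636
Δθ = wrap(0.4636 − -1.0472) = 1.5108; ω₁ = Δθ/dt₁ = 0.6043
distance = √((2−1)² + (3.5−3)²) = 1.1180; v₂ = distance/dt₂ = 2.2361

ω₁ = 0.6043, v₂ = 2.2361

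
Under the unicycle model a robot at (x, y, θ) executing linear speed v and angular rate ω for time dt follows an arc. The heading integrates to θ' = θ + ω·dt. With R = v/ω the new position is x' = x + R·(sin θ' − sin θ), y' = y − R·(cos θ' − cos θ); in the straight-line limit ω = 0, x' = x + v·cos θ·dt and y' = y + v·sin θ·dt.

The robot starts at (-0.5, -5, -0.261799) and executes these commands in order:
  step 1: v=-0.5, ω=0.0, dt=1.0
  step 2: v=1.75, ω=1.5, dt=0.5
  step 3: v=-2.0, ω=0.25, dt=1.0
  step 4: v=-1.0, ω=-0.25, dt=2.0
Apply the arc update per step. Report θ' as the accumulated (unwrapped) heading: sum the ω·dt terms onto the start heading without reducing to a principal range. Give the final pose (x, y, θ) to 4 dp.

step 1: θ'=-0.2618 (straight) → pose (-0.9830, -4.8706, -0.2618)
step 2: θ'=0.4882 (R=1.1667) → pose (-0.1338, -4.7741, 0.4882)
step 3: θ'=0.7382 (R=-8.0000) → pose (-1.7652, -5.9220, 0.7382)
step 4: θ'=0.2382 (R=4.0000) → pose (-3.5132, -6.8504, 0.2382)

(-3.5132, -6.8504, 0.2382)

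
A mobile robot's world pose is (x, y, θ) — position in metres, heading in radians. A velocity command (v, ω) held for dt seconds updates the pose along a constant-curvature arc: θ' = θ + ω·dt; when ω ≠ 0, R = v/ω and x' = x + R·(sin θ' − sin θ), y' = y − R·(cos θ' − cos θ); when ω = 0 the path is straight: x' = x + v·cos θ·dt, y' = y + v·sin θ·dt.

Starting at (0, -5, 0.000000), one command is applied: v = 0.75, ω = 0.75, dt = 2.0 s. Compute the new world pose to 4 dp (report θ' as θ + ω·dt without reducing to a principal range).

(0.9975, -4.0707, 1.5000)

θ' = 0.0000 + 0.75·2.0 = 1.5000
R = v/ω = 0.75/0.75 = 1.0000
x' = 0 + 1.0000·(sin 1.5000 − sin 0.0000) = 0.9975
y' = -5 − 1.0000·(cos 1.5000 − cos 0.0000) = -4.0707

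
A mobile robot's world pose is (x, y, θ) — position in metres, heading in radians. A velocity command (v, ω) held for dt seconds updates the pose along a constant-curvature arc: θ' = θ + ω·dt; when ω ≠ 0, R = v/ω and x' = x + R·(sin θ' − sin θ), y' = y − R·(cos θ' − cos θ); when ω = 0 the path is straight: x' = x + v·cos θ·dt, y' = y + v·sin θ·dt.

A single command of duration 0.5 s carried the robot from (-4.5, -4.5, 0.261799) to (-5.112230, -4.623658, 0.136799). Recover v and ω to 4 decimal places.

v = -1.2500, ω = -0.2500

Δθ = 0.136799 − 0.261799 = -0.125000
ω = Δθ/dt = -0.125000/0.5 = -0.2500
R = Δx/(sin θ' − sin θ) = 5.0000
v = R·ω = 5.0000·-0.2500 = -1.2500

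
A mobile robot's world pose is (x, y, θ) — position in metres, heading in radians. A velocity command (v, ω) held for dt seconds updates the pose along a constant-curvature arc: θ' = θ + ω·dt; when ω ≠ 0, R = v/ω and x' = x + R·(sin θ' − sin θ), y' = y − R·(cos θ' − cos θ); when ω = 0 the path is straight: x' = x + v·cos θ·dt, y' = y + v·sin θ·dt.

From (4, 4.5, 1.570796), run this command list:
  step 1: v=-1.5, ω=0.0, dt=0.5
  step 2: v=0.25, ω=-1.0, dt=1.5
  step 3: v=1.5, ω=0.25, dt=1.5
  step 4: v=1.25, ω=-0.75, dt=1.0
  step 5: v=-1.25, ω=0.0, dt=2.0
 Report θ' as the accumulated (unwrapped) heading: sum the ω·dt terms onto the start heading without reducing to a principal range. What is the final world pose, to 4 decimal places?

(5.2276, 5.4059, -0.3042)

step 1: θ'=1.5708 (straight) → pose (4.0000, 3.7500, 1.5708)
step 2: θ'=0.0708 (R=-0.2500) → pose (4.2323, 3.9994, 0.0708)
step 3: θ'=0.4458 (R=6.0000) → pose (6.3950, 4.5707, 0.4458)
step 4: θ'=-0.3042 (R=-1.6667) → pose (7.6128, 4.6571, -0.3042)
step 5: θ'=-0.3042 (straight) → pose (5.2276, 5.4059, -0.3042)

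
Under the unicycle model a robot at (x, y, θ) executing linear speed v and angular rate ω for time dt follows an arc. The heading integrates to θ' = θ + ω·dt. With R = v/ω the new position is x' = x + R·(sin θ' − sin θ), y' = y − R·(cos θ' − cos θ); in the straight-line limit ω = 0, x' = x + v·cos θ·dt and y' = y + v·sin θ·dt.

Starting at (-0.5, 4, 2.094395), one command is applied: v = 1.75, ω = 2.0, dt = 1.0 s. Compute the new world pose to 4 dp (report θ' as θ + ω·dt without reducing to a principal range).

θ' = 2.0944 + 2.0·1.0 = 4.0944
R = v/ω = 1.75/2.0 = 0.8750
x' = -0.5 + 0.8750·(sin 4.0944 − sin 2.0944) = -1.9709
y' = 4 − 0.8750·(cos 4.0944 − cos 2.0944) = 4.0695

(-1.9709, 4.0695, 4.0944)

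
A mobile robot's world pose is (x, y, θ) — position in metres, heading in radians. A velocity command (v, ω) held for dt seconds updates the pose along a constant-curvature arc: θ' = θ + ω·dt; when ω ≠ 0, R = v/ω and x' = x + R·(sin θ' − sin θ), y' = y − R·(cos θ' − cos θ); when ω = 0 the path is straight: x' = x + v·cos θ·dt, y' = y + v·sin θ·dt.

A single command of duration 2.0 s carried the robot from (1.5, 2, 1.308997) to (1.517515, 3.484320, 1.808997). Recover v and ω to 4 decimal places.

Δθ = 1.808997 − 1.308997 = 0.500000
ω = Δθ/dt = 0.500000/2.0 = 0.2500
R = −Δy/(cos θ' − cos θ) = 3.0000
v = R·ω = 3.0000·0.2500 = 0.7500

v = 0.7500, ω = 0.2500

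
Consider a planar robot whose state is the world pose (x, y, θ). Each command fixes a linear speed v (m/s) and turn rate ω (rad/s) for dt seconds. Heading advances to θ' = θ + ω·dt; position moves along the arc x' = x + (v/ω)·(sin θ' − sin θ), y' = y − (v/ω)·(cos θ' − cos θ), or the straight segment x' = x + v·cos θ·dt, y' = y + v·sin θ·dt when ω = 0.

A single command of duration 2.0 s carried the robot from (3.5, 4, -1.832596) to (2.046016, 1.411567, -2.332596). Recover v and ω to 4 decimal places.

Δθ = -2.332596 − -1.832596 = -0.500000
ω = Δθ/dt = -0.500000/2.0 = -0.2500
R = −Δy/(cos θ' − cos θ) = -6.0000
v = R·ω = -6.0000·-0.2500 = 1.5000

v = 1.5000, ω = -0.2500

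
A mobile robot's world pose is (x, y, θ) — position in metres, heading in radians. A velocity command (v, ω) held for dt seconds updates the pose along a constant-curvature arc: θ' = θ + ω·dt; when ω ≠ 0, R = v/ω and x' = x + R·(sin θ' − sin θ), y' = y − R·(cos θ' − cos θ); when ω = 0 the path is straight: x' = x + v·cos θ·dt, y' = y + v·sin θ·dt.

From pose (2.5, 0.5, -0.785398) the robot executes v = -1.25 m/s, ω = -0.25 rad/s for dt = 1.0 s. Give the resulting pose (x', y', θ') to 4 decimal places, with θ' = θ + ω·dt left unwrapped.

(1.7352, 1.4846, -1.0354)

θ' = -0.7854 + -0.25·1.0 = -1.0354
R = v/ω = -1.25/-0.25 = 5.0000
x' = 2.5 + 5.0000·(sin -1.0354 − sin -0.7854) = 1.7352
y' = 0.5 − 5.0000·(cos -1.0354 − cos -0.7854) = 1.4846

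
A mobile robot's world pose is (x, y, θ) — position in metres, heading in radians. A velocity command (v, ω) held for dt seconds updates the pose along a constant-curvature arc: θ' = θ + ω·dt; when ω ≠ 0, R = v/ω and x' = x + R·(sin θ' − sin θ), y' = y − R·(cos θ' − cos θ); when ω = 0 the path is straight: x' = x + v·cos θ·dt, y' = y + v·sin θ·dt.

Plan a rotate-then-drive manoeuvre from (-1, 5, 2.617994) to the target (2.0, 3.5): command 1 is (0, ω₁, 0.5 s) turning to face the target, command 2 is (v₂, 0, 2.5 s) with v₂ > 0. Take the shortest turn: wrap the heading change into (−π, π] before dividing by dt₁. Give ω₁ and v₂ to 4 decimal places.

ω₁ = -6.1633, v₂ = 1.3416

heading to target = atan2(3.5−5, 2−-1) = -0.4636
Δθ = wrap(-0.4636 − 2.6180) = -3.0816; ω₁ = Δθ/dt₁ = -6.1633
distance = √((2−-1)² + (3.5−5)²) = 3.3541; v₂ = distance/dt₂ = 1.3416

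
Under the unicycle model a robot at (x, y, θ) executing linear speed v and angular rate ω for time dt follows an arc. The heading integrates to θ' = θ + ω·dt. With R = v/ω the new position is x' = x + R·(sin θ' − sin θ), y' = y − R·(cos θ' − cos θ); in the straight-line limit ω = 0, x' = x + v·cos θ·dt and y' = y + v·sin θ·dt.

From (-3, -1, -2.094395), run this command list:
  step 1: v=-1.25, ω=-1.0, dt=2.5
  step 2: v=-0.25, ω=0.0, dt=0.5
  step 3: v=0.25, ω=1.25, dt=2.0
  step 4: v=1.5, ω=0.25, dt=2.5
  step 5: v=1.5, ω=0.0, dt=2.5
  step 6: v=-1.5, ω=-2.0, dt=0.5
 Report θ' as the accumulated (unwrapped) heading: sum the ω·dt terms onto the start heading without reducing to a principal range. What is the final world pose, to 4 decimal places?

step 1: θ'=-4.5944 (R=1.2500) → pose (-0.6762, -1.4778, -4.5944)
step 2: θ'=-4.5944 (straight) → pose (-0.6614, -1.6020, -4.5944)
step 3: θ'=-2.0944 (R=0.2000) → pose (-1.0333, -1.5255, -2.0944)
step 4: θ'=-1.4694 (R=6.0000) → pose (-1.8063, -5.1329, -1.4694)
step 5: θ'=-1.4694 (straight) → pose (-1.4267, -8.8636, -1.4694)
step 6: θ'=-2.4694 (R=0.7500) → pose (-1.1476, -8.2009, -2.4694)

(-1.1476, -8.2009, -2.4694)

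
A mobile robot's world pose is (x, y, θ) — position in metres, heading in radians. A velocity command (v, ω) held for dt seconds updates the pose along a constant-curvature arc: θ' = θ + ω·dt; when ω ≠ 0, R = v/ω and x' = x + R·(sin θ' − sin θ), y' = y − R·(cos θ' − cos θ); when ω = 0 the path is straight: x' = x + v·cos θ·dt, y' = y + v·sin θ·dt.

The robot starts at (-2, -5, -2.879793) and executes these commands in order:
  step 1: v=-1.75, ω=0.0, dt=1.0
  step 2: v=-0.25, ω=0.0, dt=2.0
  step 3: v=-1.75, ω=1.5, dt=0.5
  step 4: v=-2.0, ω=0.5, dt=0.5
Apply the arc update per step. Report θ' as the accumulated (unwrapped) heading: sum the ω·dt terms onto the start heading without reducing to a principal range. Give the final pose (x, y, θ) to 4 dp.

(1.2799, -3.0045, -1.8798)

step 1: θ'=-2.8798 (straight) → pose (-0.3096, -4.5471, -2.8798)
step 2: θ'=-2.8798 (straight) → pose (0.1733, -4.4177, -2.8798)
step 3: θ'=-2.1298 (R=-1.1667) → pose (0.8605, -3.9095, -2.1298)
step 4: θ'=-1.8798 (R=-4.0000) → pose (1.2799, -3.0045, -1.8798)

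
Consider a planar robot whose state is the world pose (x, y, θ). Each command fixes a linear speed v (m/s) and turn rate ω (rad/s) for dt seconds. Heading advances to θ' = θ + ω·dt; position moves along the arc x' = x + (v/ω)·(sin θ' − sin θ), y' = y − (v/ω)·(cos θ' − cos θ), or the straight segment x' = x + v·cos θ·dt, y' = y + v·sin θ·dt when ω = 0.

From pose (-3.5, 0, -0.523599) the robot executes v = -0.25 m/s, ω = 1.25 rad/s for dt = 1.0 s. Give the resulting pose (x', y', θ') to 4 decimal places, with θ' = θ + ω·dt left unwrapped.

(-3.7328, -0.0237, 0.7264)

θ' = -0.5236 + 1.25·1.0 = 0.7264
R = v/ω = -0.25/1.25 = -0.2000
x' = -3.5 + -0.2000·(sin 0.7264 − sin -0.5236) = -3.7328
y' = 0 − -0.2000·(cos 0.7264 − cos -0.5236) = -0.0237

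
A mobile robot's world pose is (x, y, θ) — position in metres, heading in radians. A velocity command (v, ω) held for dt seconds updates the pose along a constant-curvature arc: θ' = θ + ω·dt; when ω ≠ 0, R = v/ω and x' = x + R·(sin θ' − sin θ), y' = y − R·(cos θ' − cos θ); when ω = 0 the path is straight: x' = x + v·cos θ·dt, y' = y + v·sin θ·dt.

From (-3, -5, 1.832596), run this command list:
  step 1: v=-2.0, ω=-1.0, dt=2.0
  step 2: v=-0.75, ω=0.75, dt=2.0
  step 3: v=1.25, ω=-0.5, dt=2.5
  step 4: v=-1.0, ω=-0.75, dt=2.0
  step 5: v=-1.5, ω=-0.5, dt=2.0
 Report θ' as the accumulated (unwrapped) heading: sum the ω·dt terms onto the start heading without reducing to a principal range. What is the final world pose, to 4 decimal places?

(-4.6308, -2.5076, -2.4174)

step 1: θ'=-0.1674 (R=2.0000) → pose (-5.2651, -7.4897, -0.1674)
step 2: θ'=1.3326 (R=-1.0000) → pose (-6.4035, -8.2397, 1.3326)
step 3: θ'=0.0826 (R=-2.5000) → pose (-4.1803, -6.3382, 0.0826)
step 4: θ'=-1.4174 (R=1.3333) → pose (-5.6080, -5.2131, -1.4174)
step 5: θ'=-2.4174 (R=3.0000) → pose (-4.6308, -2.5076, -2.4174)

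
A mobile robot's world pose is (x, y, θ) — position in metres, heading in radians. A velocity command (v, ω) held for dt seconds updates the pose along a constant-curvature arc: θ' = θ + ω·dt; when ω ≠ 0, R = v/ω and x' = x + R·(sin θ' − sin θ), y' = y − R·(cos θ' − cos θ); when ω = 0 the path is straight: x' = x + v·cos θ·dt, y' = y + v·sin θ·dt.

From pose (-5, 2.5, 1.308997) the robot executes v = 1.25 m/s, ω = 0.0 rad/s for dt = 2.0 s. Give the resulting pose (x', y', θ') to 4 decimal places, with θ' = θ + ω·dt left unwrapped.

θ' = 1.3090 + 0.0·2.0 = 1.3090
ω = 0 → straight: x' = -5 + 1.25·cos(1.3090)·2.0 = -4.3530
y' = 2.5 + 1.25·sin(1.3090)·2.0 = 4.9148

(-4.3530, 4.9148, 1.3090)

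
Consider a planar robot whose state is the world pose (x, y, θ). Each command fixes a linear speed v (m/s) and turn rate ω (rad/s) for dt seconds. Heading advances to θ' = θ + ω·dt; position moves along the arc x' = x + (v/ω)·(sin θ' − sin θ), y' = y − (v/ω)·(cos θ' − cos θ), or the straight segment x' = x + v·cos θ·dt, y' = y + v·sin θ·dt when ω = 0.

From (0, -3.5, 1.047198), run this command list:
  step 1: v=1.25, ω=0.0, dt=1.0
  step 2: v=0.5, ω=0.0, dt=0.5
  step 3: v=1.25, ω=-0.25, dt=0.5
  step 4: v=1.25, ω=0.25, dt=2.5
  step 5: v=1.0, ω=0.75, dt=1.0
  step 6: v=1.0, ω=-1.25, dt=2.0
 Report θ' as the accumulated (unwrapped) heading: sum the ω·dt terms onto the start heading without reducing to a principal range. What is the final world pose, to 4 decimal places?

step 1: θ'=1.0472 (straight) → pose (0.6250, -2.4175, 1.0472)
step 2: θ'=1.0472 (straight) → pose (0.7500, -2.2010, 1.0472)
step 3: θ'=0.9222 (R=-5.0000) → pose (1.0955, -1.6806, 0.9222)
step 4: θ'=1.5472 (R=5.0000) → pose (2.1094, 1.2218, 1.5472)
step 5: θ'=2.2972 (R=1.3333) → pose (1.7732, 2.1388, 2.2972)
step 6: θ'=-0.2028 (R=-0.8000) → pose (2.5324, 3.4538, -0.2028)

(2.5324, 3.4538, -0.2028)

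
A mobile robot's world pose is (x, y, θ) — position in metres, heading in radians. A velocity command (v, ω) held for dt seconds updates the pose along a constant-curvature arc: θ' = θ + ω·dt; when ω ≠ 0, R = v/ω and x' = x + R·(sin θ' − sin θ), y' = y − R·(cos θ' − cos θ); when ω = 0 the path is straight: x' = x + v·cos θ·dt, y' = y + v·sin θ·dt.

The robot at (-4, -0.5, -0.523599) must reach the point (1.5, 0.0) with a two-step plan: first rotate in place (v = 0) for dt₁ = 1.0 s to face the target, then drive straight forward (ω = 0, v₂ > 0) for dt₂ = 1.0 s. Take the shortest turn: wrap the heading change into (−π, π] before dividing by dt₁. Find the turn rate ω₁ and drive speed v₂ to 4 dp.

ω₁ = 0.6143, v₂ = 5.5227

heading to target = atan2(0−-0.5, 1.5−-4) = 0.0907
Δθ = wrap(0.0907 − -0.5236) = 0.6143; ω₁ = Δθ/dt₁ = 0.6143
distance = √((1.5−-4)² + (0−-0.5)²) = 5.5227; v₂ = distance/dt₂ = 5.5227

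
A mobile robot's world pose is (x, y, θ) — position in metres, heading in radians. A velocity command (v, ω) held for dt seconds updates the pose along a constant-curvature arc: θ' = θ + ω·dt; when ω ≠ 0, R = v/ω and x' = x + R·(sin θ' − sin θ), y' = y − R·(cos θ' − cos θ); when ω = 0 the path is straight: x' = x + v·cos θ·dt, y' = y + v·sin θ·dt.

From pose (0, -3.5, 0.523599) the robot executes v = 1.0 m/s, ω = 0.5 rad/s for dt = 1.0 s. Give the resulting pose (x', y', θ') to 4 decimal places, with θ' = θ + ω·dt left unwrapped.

(0.7080, -2.8085, 1.0236)

θ' = 0.5236 + 0.5·1.0 = 1.0236
R = v/ω = 1.0/0.5 = 2.0000
x' = 0 + 2.0000·(sin 1.0236 − sin 0.5236) = 0.7080
y' = -3.5 − 2.0000·(cos 1.0236 − cos 0.5236) = -2.8085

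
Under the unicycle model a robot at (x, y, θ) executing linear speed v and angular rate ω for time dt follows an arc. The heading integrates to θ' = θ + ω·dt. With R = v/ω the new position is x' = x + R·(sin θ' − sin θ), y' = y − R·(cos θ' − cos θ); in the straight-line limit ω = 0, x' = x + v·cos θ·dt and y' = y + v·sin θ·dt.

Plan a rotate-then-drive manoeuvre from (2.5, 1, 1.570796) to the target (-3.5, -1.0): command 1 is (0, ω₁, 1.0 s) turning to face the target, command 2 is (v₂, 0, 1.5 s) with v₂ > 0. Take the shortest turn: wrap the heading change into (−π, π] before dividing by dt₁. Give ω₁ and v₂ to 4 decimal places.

heading to target = atan2(-1−1, -3.5−2.5) = -2.8198
Δθ = wrap(-2.8198 − 1.5708) = 1.8925; ω₁ = Δθ/dt₁ = 1.8925
distance = √((-3.5−2.5)² + (-1−1)²) = 6.3246; v₂ = distance/dt₂ = 4.2164

ω₁ = 1.8925, v₂ = 4.2164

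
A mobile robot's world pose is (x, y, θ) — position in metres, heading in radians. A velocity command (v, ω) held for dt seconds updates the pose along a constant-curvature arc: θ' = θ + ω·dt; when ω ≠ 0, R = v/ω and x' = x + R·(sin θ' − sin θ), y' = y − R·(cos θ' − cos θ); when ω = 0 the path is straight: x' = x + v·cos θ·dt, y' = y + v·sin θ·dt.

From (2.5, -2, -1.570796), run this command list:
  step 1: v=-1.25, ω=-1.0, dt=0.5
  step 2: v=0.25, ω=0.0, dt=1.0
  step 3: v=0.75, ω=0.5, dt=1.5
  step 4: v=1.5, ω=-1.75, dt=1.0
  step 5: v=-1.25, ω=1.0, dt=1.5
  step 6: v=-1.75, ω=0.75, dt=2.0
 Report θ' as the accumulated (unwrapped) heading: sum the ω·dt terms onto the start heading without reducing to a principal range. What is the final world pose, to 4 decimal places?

step 1: θ'=-2.0708 (R=1.2500) → pose (2.6530, -1.4007, -2.0708)
step 2: θ'=-2.0708 (straight) → pose (2.5332, -1.6201, -2.0708)
step 3: θ'=-1.3208 (R=1.5000) → pose (2.3962, -2.7104, -1.3208)
step 4: θ'=-3.0708 (R=-0.8571) → pose (1.6263, -3.7774, -3.0708)
step 5: θ'=-1.5708 (R=-1.2500) → pose (2.7879, -2.5305, -1.5708)
step 6: θ'=-0.0708 (R=-2.3333) → pose (0.6196, -0.2031, -0.0708)

(0.6196, -0.2031, -0.0708)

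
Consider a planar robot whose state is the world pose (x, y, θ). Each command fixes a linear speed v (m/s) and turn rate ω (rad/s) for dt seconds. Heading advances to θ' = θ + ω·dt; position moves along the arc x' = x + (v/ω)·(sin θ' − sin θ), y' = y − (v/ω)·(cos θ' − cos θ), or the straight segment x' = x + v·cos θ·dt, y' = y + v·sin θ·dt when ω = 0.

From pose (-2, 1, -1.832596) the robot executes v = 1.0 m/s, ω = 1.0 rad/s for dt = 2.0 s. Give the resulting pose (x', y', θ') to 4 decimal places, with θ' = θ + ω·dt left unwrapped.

θ' = -1.8326 + 1.0·2.0 = 0.1674
R = v/ω = 1.0/1.0 = 1.0000
x' = -2 + 1.0000·(sin 0.1674 − sin -1.8326) = -0.8675
y' = 1 − 1.0000·(cos 0.1674 − cos -1.8326) = -0.2448

(-0.8675, -0.2448, 0.1674)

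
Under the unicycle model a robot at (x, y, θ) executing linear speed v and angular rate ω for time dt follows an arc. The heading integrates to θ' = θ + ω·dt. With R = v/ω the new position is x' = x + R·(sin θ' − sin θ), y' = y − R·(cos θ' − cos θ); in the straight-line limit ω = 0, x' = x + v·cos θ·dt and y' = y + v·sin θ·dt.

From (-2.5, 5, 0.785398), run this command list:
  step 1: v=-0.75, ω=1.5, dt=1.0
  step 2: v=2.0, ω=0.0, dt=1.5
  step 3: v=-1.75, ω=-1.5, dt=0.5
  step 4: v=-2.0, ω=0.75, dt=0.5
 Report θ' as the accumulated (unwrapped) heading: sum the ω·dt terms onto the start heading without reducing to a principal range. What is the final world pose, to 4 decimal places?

(-4.0548, 4.7964, 1.9104)

step 1: θ'=2.2854 (R=-0.5000) → pose (-2.5241, 4.3188, 2.2854)
step 2: θ'=2.2854 (straight) → pose (-4.4901, 6.5849, 2.2854)
step 3: θ'=1.5354 (R=1.1667) → pose (-4.2054, 5.7790, 1.5354)
step 4: θ'=1.9104 (R=-2.6667) → pose (-4.0548, 4.7964, 1.9104)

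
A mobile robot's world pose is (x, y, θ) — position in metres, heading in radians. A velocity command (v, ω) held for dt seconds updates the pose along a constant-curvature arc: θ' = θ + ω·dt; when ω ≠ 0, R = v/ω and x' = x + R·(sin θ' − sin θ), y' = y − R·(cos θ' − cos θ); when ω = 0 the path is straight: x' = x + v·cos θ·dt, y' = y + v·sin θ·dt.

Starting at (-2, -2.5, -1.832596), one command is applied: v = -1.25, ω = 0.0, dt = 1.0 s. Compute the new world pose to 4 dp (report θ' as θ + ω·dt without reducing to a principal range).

θ' = -1.8326 + 0.0·1.0 = -1.8326
ω = 0 → straight: x' = -2 + -1.25·cos(-1.8326)·1.0 = -1.6765
y' = -2.5 + -1.25·sin(-1.8326)·1.0 = -1.2926

(-1.6765, -1.2926, -1.8326)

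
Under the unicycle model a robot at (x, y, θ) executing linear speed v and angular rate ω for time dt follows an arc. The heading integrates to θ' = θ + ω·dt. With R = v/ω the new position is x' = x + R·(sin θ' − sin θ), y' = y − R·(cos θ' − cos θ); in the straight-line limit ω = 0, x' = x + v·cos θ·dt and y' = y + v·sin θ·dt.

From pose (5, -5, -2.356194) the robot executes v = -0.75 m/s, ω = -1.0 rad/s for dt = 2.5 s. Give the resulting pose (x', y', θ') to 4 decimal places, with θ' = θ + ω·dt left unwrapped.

(6.2726, -5.6378, -4.8562)

θ' = -2.3562 + -1.0·2.5 = -4.8562
R = v/ω = -0.75/-1.0 = 0.7500
x' = 5 + 0.7500·(sin -4.8562 − sin -2.3562) = 6.2726
y' = -5 − 0.7500·(cos -4.8562 − cos -2.3562) = -5.6378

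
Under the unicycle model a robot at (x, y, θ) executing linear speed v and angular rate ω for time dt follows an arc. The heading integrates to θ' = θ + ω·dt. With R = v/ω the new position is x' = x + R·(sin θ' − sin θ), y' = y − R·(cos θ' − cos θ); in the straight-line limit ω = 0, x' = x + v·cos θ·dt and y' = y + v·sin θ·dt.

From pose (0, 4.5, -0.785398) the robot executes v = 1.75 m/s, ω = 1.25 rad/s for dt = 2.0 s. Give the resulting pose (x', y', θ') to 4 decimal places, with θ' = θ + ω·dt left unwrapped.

(2.3755, 5.6906, 1.7146)

θ' = -0.7854 + 1.25·2.0 = 1.7146
R = v/ω = 1.75/1.25 = 1.4000
x' = 0 + 1.4000·(sin 1.7146 − sin -0.7854) = 2.3755
y' = 4.5 − 1.4000·(cos 1.7146 − cos -0.7854) = 5.6906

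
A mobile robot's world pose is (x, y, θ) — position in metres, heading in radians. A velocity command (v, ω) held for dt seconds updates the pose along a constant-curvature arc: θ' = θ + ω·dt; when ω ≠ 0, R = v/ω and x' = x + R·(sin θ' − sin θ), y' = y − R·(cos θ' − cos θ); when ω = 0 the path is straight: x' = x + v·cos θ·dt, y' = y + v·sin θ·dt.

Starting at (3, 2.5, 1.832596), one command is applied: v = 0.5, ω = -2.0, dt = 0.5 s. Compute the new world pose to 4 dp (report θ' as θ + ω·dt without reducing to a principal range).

(3.0566, 2.7329, 0.8326)

θ' = 1.8326 + -2.0·0.5 = 0.8326
R = v/ω = 0.5/-2.0 = -0.2500
x' = 3 + -0.2500·(sin 0.8326 − sin 1.8326) = 3.0566
y' = 2.5 − -0.2500·(cos 0.8326 − cos 1.8326) = 2.7329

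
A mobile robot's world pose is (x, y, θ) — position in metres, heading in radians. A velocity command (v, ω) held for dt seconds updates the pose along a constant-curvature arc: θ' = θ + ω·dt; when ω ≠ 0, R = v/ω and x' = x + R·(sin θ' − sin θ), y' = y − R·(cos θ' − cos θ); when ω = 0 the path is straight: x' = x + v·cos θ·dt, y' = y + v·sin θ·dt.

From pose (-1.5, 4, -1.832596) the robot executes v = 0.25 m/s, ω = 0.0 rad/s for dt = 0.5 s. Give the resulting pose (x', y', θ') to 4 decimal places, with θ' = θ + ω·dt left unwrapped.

(-1.5324, 3.8793, -1.8326)

θ' = -1.8326 + 0.0·0.5 = -1.8326
ω = 0 → straight: x' = -1.5 + 0.25·cos(-1.8326)·0.5 = -1.5324
y' = 4 + 0.25·sin(-1.8326)·0.5 = 3.8793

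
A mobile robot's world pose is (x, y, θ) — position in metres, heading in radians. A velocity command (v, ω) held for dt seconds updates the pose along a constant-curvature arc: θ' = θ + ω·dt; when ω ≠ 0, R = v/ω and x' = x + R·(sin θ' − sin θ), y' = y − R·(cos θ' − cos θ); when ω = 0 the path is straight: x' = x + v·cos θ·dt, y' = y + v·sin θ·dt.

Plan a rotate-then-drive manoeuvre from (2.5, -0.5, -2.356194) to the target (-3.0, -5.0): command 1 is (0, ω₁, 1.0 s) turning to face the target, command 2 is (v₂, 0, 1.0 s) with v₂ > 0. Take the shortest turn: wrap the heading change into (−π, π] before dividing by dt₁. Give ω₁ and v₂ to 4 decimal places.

heading to target = atan2(-5−-0.5, -3−2.5) = -2.4559
Δθ = wrap(-2.4559 − -2.3562) = -0.0997; ω₁ = Δθ/dt₁ = -0.0997
distance = √((-3−2.5)² + (-5−-0.5)²) = 7.1063; v₂ = distance/dt₂ = 7.1063

ω₁ = -0.0997, v₂ = 7.1063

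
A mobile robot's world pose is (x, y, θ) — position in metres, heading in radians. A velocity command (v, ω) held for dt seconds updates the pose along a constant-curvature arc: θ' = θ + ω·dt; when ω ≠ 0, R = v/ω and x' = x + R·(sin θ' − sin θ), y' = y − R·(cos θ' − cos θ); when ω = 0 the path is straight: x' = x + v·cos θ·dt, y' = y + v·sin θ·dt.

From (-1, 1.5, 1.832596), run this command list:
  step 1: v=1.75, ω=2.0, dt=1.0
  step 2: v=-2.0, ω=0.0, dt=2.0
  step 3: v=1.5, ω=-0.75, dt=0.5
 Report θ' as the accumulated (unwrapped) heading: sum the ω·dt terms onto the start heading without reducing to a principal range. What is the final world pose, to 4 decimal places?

step 1: θ'=3.8326 (R=0.8750) → pose (-2.4028, 1.9478, 3.8326)
step 2: θ'=3.8326 (straight) → pose (0.6796, 4.4971, 3.8326)
step 3: θ'=3.4576 (R=-2.0000) → pose (0.0265, 4.1373, 3.4576)

(0.0265, 4.1373, 3.4576)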